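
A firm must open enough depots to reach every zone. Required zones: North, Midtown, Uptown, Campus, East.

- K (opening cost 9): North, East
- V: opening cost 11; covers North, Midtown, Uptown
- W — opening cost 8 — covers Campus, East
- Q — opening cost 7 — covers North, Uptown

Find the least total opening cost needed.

Choose V and W: together they cover North, Midtown, Uptown, Campus, East — every zone.
Total opening cost: 11 + 8 = 19.

19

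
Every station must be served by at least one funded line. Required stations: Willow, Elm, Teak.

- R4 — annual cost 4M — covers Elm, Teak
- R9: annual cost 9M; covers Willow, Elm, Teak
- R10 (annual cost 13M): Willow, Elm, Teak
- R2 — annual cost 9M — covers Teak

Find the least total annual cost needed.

R9 alone covers Willow, Elm, Teak — every station.
Total annual cost: 9.

9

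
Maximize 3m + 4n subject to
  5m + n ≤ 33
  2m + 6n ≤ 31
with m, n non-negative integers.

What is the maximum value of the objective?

30

Relaxing integrality, the LP optimum is 30.61 at (m,n) = (5.96, 3.18), which is not an integer point.
(m,n)=(6,3): 5·6+1·3=33≤33, 2·6+6·3=30≤31, objective 30.
(m,n)=(5,3): 5·5+1·3=28≤33, 2·5+6·3=28≤31, objective 27.
(m,n)=(6,2): 5·6+1·2=32≤33, 2·6+6·2=24≤31, objective 26.
The best lattice point is (6,3), giving 30.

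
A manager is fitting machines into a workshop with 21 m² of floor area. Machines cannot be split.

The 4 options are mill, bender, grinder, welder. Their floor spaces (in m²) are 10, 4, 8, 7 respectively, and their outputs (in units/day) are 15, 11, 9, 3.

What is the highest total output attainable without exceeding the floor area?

29

Treat it as a binary knapsack problem.
Take mill, bender, and welder: floor space 10 + 4 + 7 = 21 ≤ 21, output 15 + 11 + 3 = 29.
No other feasible combination does better.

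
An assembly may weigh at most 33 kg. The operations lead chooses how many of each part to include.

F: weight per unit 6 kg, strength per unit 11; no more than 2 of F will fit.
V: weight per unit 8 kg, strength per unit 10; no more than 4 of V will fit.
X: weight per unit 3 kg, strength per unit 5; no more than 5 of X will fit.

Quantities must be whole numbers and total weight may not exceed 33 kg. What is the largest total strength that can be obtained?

Take 2×F, 1×V, and 4×X: weight 32 ≤ 33, strength 2·11 + 1·10 + 4·5 = 52.
F has the best ratio (11/6) and is taken to its limit of 2; remaining capacity is filled optimally with the others.

52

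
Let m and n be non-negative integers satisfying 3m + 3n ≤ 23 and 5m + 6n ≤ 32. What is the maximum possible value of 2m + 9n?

45

The continuous relaxation peaks at (0, 5.33) with value 48.00; rounding to a feasible lattice point costs some objective.
(m,n)=(0,5): 3·0+3·5=15≤23, 5·0+6·5=30≤32, objective 45.
(m,n)=(1,4): 3·1+3·4=15≤23, 5·1+6·4=29≤32, objective 38.
(m,n)=(0,4): 3·0+3·4=12≤23, 5·0+6·4=24≤32, objective 36.
No feasible integer point exceeds 45.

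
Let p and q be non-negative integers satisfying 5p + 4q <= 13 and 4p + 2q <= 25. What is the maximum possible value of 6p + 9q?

Relaxing integrality, the LP optimum is 29.25 at (p,q) = (0, 3.25), which is not an integer point.
(p,q)=(0,3): 5·0+4·3=12≤13, 4·0+2·3=6≤25, objective 27.
(p,q)=(1,2): 5·1+4·2=13≤13, 4·1+2·2=8≤25, objective 24.
(p,q)=(0,2): 5·0+4·2=8≤13, 4·0+2·2=4≤25, objective 18.
The best lattice point is (0,3), giving 27.

27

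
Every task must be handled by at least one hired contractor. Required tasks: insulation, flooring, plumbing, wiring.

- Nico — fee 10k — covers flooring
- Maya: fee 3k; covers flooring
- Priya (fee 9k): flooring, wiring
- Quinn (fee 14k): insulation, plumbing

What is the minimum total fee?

23

Choose Priya and Quinn: together they cover insulation, flooring, plumbing, wiring — every task.
Total fee: 9 + 14 = 23.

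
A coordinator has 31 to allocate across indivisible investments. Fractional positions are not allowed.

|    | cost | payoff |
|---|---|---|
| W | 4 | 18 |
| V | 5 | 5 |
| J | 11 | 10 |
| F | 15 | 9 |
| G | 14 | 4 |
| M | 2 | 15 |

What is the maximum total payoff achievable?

48

Allowing fractional choices, the relaxed optimum would be about 53.4, but investments are indivisible.
W + V + J + M: cost 4 + 5 + 11 + 2 = 22 ≤ 31, payoff 18 + 5 + 10 + 15 = 48.
W + J + G + M: cost 4 + 11 + 14 + 2 = 31 ≤ 31, payoff 18 + 10 + 4 + 15 = 47.
W + V + F + M: cost 4 + 5 + 15 + 2 = 26 ≤ 31, payoff 18 + 5 + 9 + 15 = 47.
Best is W, V, J, and M with total payoff 48.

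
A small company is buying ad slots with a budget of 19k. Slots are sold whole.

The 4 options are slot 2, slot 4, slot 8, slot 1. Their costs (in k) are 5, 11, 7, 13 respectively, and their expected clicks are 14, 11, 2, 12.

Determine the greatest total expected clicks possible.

26

This is a 0-1 knapsack instance.
slot 2 + slot 4: cost 5 + 11 = 16 ≤ 19, expected clicks 14 + 11 = 25.
slot 2 + slot 1: cost 5 + 13 = 18 ≤ 19, expected clicks 14 + 12 = 26.
Best is slot 2 and slot 1 with total expected clicks 26.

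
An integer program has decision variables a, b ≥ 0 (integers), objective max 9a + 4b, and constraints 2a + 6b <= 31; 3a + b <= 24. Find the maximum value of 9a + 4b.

72

(a,b)=(8,0) is feasible, giving 72.
(a,b)=(7,2) is feasible, giving 71.
The best lattice point is (8,0), giving 72.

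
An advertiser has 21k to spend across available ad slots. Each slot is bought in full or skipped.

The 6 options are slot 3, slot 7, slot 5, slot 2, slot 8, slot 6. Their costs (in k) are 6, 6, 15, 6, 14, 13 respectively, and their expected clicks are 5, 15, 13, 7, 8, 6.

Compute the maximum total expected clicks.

Take slot 7 and slot 5: cost 6 + 15 = 21 ≤ 21, expected clicks 15 + 13 = 28.
No other feasible combination does better.

28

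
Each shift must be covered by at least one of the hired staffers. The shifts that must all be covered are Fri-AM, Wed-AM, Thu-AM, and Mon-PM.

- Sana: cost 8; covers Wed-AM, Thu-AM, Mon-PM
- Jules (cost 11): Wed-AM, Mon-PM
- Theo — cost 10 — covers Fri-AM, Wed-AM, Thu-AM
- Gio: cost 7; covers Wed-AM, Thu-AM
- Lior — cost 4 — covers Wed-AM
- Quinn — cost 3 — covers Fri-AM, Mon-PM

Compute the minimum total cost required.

10

Choose Gio and Quinn: together they cover Fri-AM, Wed-AM, Thu-AM, Mon-PM — every shift.
Total cost: 7 + 3 = 10.
No cover costs less than 10.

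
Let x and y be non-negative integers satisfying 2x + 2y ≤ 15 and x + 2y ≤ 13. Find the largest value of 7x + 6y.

49

(x,y)=(7,0) is feasible, giving 49.
(x,y)=(6,1) is feasible, giving 48.
The best lattice point is (7,0), giving 49.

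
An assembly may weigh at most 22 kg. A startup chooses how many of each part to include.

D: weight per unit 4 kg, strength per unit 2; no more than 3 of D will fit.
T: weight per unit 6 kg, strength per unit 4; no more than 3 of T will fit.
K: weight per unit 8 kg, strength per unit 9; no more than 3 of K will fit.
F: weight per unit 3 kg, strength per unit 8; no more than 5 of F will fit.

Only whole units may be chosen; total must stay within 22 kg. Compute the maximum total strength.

44

This is a bounded integer knapsack.
1×T and 5×F: weight 21 ≤ 22, strength 1·4 + 5·8 = 44.
1×D and 5×F: weight 19 ≤ 22, strength 1·2 + 5·8 = 42.
Best is 44.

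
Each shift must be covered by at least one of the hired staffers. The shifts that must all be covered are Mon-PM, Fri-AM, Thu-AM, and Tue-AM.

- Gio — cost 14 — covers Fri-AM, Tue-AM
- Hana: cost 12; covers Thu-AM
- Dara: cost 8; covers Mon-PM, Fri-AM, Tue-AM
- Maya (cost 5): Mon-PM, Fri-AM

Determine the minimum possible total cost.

20

The greedy cost-per-new-shift heuristic would pick Maya, Dara, and Hana for 25, but a cheaper cover exists.
Choose Hana and Dara: together they cover Mon-PM, Fri-AM, Thu-AM, Tue-AM — every shift.
Total cost: 12 + 8 = 20.
No cover costs less than 20.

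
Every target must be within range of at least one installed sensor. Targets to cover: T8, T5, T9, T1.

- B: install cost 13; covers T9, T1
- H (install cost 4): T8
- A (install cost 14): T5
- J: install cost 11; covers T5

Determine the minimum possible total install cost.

Choose B, H, and J: together they cover T8, T5, T9, T1 — every target.
Total install cost: 13 + 4 + 11 = 28.

28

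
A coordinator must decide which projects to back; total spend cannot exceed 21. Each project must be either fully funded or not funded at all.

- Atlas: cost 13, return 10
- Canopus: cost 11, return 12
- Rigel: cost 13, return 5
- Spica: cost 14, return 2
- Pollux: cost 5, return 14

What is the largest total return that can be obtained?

26

Allowing fractional choices, the relaxed optimum would be about 29.8, but projects are indivisible.
Atlas + Pollux: cost 13 + 5 = 18 ≤ 21, return 10 + 14 = 24.
Rigel + Pollux: cost 13 + 5 = 18 ≤ 21, return 5 + 14 = 19.
Canopus + Pollux: cost 11 + 5 = 16 ≤ 21, return 12 + 14 = 26.
Best is Canopus and Pollux with total return 26.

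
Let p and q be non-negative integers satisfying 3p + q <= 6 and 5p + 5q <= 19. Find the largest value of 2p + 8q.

Relaxing integrality, the LP optimum is 30.40 at (p,q) = (0, 3.8), which is not an integer point.
(p,q)=(0,3): 3·0+1·3=3≤6, 5·0+5·3=15≤19, objective 24.
(p,q)=(1,2): 3·1+1·2=5≤6, 5·1+5·2=15≤19, objective 18.
(p,q)=(0,2): 3·0+1·2=2≤6, 5·0+5·2=10≤19, objective 16.
No feasible integer point exceeds 24.

24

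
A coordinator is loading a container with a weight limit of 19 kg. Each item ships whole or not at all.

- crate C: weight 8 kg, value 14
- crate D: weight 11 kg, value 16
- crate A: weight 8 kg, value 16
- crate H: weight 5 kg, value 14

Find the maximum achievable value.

32

This is an integer program with binary decision variables.
Allowing fractional choices, the relaxed optimum would be about 40.5, but items are indivisible.
crate D + crate A: weight 11 + 8 = 19 ≤ 19, value 16 + 16 = 32.
crate A + crate H: weight 8 + 5 = 13 ≤ 19, value 16 + 14 = 30.
Best is crate D and crate A with total value 32.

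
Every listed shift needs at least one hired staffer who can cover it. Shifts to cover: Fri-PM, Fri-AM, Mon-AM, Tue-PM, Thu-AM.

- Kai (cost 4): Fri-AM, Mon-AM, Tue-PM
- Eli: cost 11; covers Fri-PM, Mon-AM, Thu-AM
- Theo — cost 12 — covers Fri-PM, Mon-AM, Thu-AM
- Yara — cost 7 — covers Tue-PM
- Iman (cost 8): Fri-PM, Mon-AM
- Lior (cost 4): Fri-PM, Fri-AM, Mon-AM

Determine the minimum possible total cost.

15

The greedy cost-per-new-shift heuristic would pick Kai, Lior, and Eli for 19, but a cheaper cover exists.
Choose Kai and Eli: together they cover Fri-PM, Fri-AM, Mon-AM, Tue-PM, Thu-AM — every shift.
Total cost: 4 + 11 = 15.
No cover costs less than 15.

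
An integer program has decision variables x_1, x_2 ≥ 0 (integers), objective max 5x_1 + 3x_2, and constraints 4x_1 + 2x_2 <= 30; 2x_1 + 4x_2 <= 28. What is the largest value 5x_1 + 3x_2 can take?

39

(x_1,x_2)=(6,3): 4·6+2·3=30≤30, 2·6+4·3=24≤28, objective 39.
(x_1,x_2)=(5,4): 4·5+2·4=28≤30, 2·5+4·4=26≤28, objective 37.
(x_1,x_2)=(6,2): 4·6+2·2=28≤30, 2·6+4·2=20≤28, objective 36.
The best lattice point is (6,3), giving 39.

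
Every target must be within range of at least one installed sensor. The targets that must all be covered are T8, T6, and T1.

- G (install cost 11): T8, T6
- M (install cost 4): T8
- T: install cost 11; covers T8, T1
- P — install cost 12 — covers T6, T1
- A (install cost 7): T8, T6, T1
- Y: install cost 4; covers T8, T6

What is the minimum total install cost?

The greedy cost-per-new-target heuristic would pick Y and A for 11, but a cheaper cover exists.
A alone covers T8, T6, T1 — every target.
Total install cost: 7.
No cover costs less than 7.

7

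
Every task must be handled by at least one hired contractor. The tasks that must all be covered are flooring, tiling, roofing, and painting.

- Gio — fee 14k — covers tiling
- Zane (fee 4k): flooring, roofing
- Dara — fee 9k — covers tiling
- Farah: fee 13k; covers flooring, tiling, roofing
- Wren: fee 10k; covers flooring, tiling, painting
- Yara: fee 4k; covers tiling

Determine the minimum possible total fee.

14

This is an integer covering problem.
Choose Zane and Wren: together they cover flooring, tiling, roofing, painting — every task.
Total fee: 4 + 10 = 14.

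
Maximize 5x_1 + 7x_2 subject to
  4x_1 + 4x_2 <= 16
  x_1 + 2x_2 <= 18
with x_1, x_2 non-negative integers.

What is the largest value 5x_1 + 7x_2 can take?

28

(x_1,x_2)=(0,4): 4·0+4·4=16≤16, 1·0+2·4=8≤18, objective 28.
(x_1,x_2)=(1,3): 4·1+4·3=16≤16, 1·1+2·3=7≤18, objective 26.
No feasible integer point exceeds 28.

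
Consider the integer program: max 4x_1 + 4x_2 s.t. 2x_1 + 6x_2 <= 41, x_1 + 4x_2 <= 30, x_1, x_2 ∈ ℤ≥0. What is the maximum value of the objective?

80

Relaxing integrality, the LP optimum is 82.00 at (x_1,x_2) = (20.5, 0), which is not an integer point.
(x_1,x_2)=(20,0): 2·20+6·0=40≤41, 1·20+4·0=20≤30, objective 80.
(x_1,x_2)=(19,0): 2·19+6·0=38≤41, 1·19+4·0=19≤30, objective 76.
The best lattice point is (20,0), giving 80.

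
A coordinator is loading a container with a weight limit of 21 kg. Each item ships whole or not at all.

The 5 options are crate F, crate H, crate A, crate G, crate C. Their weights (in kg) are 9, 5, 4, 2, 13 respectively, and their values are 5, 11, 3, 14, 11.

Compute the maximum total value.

36

Allowing fractional choices, the relaxed optimum would be about 36.8, but items are indivisible.
crate F + crate H + crate A + crate G: weight 9 + 5 + 4 + 2 = 20 ≤ 21, value 5 + 11 + 3 + 14 = 33.
crate H + crate G + crate C: weight 5 + 2 + 13 = 20 ≤ 21, value 11 + 14 + 11 = 36.
crate F + crate H + crate G: weight 9 + 5 + 2 = 16 ≤ 21, value 5 + 11 + 14 = 30.
Best is crate H, crate G, and crate C with total value 36.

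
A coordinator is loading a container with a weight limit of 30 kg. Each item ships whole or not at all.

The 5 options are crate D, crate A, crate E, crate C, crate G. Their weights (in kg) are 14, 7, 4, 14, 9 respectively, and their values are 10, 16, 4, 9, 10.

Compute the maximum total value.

36

Allowing fractional choices, the relaxed optimum would be about 37.1, but items are indivisible.
crate A + crate C + crate G: weight 7 + 14 + 9 = 30 ≤ 30, value 16 + 9 + 10 = 35.
crate D + crate A + crate G: weight 14 + 7 + 9 = 30 ≤ 30, value 10 + 16 + 10 = 36.
Best is crate D, crate A, and crate G with total value 36.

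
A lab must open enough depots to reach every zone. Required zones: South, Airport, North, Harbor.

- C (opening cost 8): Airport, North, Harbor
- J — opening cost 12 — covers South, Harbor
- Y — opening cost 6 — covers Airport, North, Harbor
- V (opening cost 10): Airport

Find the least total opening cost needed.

18

This is an integer covering problem.
Choose J and Y: together they cover South, Airport, North, Harbor — every zone.
Total opening cost: 12 + 6 = 18.
No cover costs less than 18.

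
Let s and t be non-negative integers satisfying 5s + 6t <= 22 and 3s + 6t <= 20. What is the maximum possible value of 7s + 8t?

Relaxing integrality, the LP optimum is 30.80 at (s,t) = (4.4, 0), which is not an integer point.
(s,t)=(2,2): 5·2+6·2=22≤22, 3·2+6·2=18≤20, objective 30.
(s,t)=(3,1): 5·3+6·1=21≤22, 3·3+6·1=15≤20, objective 29.
(s,t)=(4,0): 5·4+6·0=20≤22, 3·4+6·0=12≤20, objective 28.
(s,t)=(1,2): 5·1+6·2=17≤22, 3·1+6·2=15≤20, objective 23.
No feasible integer point exceeds 30.

30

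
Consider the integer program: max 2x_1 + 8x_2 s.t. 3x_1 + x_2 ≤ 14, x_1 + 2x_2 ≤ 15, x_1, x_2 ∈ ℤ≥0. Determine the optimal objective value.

58

(x_1,x_2)=(1,7): 3·1+1·7=10≤14, 1·1+2·7=15≤15, objective 58.
(x_1,x_2)=(0,7): 3·0+1·7=7≤14, 1·0+2·7=14≤15, objective 56.
(x_1,x_2)=(2,6): 3·2+1·6=12≤14, 1·2+2·6=14≤15, objective 52.
(x_1,x_2)=(1,6): 3·1+1·6=9≤14, 1·1+2·6=13≤15, objective 50.
No feasible integer point exceeds 58.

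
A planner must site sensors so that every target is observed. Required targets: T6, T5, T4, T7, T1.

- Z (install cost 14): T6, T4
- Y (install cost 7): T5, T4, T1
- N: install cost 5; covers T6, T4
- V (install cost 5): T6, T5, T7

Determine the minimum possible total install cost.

This is an integer covering problem.
Choose Y and V: together they cover T6, T5, T4, T7, T1 — every target.
Total install cost: 7 + 5 = 12.

12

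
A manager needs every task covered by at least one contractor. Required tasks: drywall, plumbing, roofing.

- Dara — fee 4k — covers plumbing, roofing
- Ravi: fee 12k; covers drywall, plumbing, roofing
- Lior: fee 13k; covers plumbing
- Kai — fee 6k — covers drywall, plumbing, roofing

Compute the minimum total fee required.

6

This is a weighted set-cover instance.
The greedy cost-per-new-task heuristic would pick Dara and Kai for 10, but a cheaper cover exists.
Kai alone covers drywall, plumbing, roofing — every task.
Total fee: 6.
No cover costs less than 6.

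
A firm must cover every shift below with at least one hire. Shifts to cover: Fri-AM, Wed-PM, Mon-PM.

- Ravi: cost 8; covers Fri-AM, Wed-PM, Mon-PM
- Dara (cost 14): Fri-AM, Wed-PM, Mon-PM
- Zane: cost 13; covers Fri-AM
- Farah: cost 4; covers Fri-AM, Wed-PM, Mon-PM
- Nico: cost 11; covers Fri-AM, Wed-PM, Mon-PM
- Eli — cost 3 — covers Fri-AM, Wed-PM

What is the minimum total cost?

This is a weighted set-cover instance.
Farah alone covers Fri-AM, Wed-PM, Mon-PM — every shift.
Total cost: 4.
No cover costs less than 4.

4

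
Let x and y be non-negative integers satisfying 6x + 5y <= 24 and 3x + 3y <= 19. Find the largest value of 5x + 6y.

24

(x,y)=(0,4): 6·0+5·4=20≤24, 3·0+3·4=12≤19, objective 24.
(x,y)=(1,3): 6·1+5·3=21≤24, 3·1+3·3=12≤19, objective 23.
(x,y)=(0,3): 6·0+5·3=15≤24, 3·0+3·3=9≤19, objective 18.
The best lattice point is (0,4), giving 24.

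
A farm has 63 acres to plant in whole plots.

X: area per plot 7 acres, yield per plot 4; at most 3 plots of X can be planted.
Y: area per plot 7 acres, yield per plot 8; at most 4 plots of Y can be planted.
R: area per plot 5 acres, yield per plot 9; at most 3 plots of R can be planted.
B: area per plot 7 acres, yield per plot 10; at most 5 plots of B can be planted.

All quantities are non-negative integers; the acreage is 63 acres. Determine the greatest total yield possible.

85

This is a bounded integer knapsack.
R has the best ratio (9/5); taking only R gives at most 3×9 = 27 (stopped by the supply cap of 3).
Mixing does better — 1×Y, 3×R, and 5×B: area 57 ≤ 63, yield 1·8 + 3·9 + 5·10 = 85.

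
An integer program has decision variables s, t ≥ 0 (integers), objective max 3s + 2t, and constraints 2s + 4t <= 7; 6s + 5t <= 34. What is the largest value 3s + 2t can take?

Relaxing integrality, the LP optimum is 10.50 at (s,t) = (3.5, 0), which is not an integer point.
(s,t)=(3,0): 2·3+4·0=6≤7, 6·3+5·0=18≤34, objective 9.
(s,t)=(2,0): 2·2+4·0=4≤7, 6·2+5·0=12≤34, objective 6.
No feasible integer point exceeds 9.

9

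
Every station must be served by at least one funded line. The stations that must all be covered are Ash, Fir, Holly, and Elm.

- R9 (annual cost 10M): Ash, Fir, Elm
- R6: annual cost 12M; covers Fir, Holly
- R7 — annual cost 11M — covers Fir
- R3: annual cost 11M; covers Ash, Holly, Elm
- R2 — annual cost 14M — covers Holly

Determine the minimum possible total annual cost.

21

This is an integer covering problem.
Choose R9 and R3: together they cover Ash, Fir, Holly, Elm — every station.
Total annual cost: 10 + 11 = 21.
No cover costs less than 21.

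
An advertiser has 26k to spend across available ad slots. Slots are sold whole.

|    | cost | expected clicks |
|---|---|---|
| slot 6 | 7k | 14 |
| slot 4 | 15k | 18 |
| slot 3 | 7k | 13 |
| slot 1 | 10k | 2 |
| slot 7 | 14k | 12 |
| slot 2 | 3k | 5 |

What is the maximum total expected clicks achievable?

37

Allowing fractional choices, the relaxed optimum would be about 42.8, but ad slots are indivisible.
slot 4 + slot 3 + slot 2: cost 15 + 7 + 3 = 25 ≤ 26, expected clicks 18 + 13 + 5 = 36.
slot 6 + slot 4 + slot 2: cost 7 + 15 + 3 = 25 ≤ 26, expected clicks 14 + 18 + 5 = 37.
Best is slot 6, slot 4, and slot 2 with total expected clicks 37.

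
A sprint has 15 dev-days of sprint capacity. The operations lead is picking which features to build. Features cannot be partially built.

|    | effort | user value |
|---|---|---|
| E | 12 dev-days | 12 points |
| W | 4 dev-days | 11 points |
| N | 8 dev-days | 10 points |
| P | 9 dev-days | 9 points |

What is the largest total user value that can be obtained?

E: effort 12 ≤ 15, user value 12.
W + N: effort 4 + 8 = 12 ≤ 15, user value 11 + 10 = 21.
W + P: effort 4 + 9 = 13 ≤ 15, user value 11 + 9 = 20.
Best is W and N with total user value 21.

21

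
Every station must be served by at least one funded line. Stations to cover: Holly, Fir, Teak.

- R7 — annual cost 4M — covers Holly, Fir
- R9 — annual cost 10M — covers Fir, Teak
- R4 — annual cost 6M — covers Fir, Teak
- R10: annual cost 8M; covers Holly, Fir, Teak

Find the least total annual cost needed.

The greedy cost-per-new-station heuristic would pick R7 and R4 for 10, but a cheaper cover exists.
R10 alone covers Holly, Fir, Teak — every station.
Total annual cost: 8.
No cover costs less than 8.

8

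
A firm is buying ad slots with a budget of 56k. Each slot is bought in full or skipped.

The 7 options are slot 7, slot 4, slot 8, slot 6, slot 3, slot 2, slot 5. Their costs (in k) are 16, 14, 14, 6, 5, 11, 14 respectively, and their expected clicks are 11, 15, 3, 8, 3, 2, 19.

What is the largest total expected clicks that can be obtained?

This is an integer program with binary decision variables.
Take slot 7, slot 4, slot 6, slot 3, and slot 5: cost 16 + 14 + 6 + 5 + 14 = 55 ≤ 56, expected clicks 11 + 15 + 8 + 3 + 19 = 56.
No other feasible combination does better.

56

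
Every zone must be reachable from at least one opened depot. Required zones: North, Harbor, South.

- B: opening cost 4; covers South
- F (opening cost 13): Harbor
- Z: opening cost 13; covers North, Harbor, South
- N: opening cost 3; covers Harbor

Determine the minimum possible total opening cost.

Z alone covers North, Harbor, South — every zone.
Total opening cost: 13.

13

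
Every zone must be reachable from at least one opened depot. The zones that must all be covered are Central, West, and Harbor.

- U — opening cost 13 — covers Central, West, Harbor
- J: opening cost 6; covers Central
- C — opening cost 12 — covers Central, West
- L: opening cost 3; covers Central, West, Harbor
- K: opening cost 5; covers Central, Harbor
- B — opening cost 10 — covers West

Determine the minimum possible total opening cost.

L alone covers Central, West, Harbor — every zone.
Total opening cost: 3.
No cover costs less than 3.

3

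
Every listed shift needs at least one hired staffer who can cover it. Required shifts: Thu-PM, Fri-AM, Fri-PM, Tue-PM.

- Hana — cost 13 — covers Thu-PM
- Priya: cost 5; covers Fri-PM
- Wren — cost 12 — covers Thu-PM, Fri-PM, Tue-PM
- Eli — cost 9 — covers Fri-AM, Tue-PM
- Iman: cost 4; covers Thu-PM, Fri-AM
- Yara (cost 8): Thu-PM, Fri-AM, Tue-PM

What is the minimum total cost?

13

Choose Priya and Yara: together they cover Thu-PM, Fri-AM, Fri-PM, Tue-PM — every shift.
Total cost: 5 + 8 = 13.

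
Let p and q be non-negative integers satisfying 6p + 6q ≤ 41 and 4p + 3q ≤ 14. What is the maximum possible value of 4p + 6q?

24

The continuous relaxation peaks at (0, 4.67) with value 28.00; rounding to a feasible lattice point costs some objective.
(p,q)=(0,4) is feasible, giving 24.
(p,q)=(1,3) is feasible, giving 22.
(p,q)=(0,3) is feasible, giving 18.
No feasible integer point exceeds 24.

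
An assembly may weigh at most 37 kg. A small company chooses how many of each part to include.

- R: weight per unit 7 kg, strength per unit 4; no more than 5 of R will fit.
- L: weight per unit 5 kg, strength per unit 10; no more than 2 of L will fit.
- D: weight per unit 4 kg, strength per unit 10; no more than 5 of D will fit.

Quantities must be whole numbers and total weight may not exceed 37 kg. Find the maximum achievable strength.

D has the best ratio (10/4); taking only D gives at most 5×10 = 50 (stopped by the supply cap of 5).
Mixing does better — 1×R, 2×L, and 5×D: weight 37 ≤ 37, strength 1·4 + 2·10 + 5·10 = 74.

74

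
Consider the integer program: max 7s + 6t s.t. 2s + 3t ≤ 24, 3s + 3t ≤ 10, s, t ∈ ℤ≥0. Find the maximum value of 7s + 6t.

21

Relaxing integrality, the LP optimum is 23.33 at (s,t) = (3.33, 0), which is not an integer point.
(s,t)=(3,0): 2·3+3·0=6≤24, 3·3+3·0=9≤10, objective 21.
(s,t)=(2,1): 2·2+3·1=7≤24, 3·2+3·1=9≤10, objective 20.
(s,t)=(2,0): 2·2+3·0=4≤24, 3·2+3·0=6≤10, objective 14.
The best lattice point is (3,0), giving 21.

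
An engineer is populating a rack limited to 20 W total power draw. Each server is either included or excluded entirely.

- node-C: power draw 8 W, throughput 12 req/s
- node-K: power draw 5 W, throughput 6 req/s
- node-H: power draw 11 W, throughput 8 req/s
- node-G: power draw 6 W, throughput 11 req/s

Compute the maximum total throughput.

29

Treat it as a binary knapsack problem.
node-C + node-H: power draw 8 + 11 = 19 ≤ 20, throughput 12 + 8 = 20.
node-C + node-K + node-G: power draw 8 + 5 + 6 = 19 ≤ 20, throughput 12 + 6 + 11 = 29.
node-C + node-G: power draw 8 + 6 = 14 ≤ 20, throughput 12 + 11 = 23.
Best is node-C, node-K, and node-G with total throughput 29.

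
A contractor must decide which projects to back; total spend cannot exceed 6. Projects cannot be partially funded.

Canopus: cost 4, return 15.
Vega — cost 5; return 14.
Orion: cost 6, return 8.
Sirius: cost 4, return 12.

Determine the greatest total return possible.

Allowing fractional choices, the relaxed optimum would be about 21.0, but projects are indivisible.
Canopus: cost 4 ≤ 6, return 15.
Vega: cost 5 ≤ 6, return 14.
Best is Canopus with total return 15.

15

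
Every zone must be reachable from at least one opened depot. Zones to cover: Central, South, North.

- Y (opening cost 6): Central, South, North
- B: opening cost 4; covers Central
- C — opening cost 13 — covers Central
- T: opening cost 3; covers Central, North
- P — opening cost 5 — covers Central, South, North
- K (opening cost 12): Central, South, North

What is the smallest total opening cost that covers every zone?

P alone covers Central, South, North — every zone.
Total opening cost: 5.

5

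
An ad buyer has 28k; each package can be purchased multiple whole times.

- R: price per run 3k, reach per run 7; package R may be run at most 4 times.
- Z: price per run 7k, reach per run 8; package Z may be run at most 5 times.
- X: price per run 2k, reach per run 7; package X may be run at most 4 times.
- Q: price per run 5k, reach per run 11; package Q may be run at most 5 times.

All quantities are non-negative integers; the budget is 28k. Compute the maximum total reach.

X has the best ratio (7/2); taking only X gives at most 4×7 = 28 (stopped by the supply cap of 4).
Mixing does better — 4×X and 4×Q: price 28 ≤ 28, reach 4·7 + 4·11 = 72.

72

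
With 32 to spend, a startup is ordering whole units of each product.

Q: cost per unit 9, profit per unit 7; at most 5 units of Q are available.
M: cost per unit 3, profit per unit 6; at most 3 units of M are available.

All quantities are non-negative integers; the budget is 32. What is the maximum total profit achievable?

32

M has the best ratio (6/3); taking only M gives at most 3×6 = 18 (stopped by the supply cap of 3).
Mixing does better — 2×Q and 3×M: cost 27 ≤ 32, profit 2·7 + 3·6 = 32.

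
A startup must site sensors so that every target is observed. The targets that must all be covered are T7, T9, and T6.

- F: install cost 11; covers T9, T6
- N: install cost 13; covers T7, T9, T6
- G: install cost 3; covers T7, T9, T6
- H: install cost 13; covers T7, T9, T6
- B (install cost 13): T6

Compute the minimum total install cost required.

3

G alone covers T7, T9, T6 — every target.
Total install cost: 3.
No cover costs less than 3.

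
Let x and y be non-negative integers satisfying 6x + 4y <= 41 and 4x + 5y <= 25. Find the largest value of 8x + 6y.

Relaxing integrality, the LP optimum is 50.00 at (x,y) = (6.25, 0), which is not an integer point.
(x,y)=(6,0): 6·6+4·0=36≤41, 4·6+5·0=24≤25, objective 48.
(x,y)=(5,1): 6·5+4·1=34≤41, 4·5+5·1=25≤25, objective 46.
(x,y)=(5,0): 6·5+4·0=30≤41, 4·5+5·0=20≤25, objective 40.
Maximum is 48 at (x,y)=(6,0).

48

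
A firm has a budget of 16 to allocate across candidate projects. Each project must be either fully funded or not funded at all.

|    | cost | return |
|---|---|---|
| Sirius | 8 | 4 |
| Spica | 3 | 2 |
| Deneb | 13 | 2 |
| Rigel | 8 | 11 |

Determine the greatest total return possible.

15

Allowing fractional choices, the relaxed optimum would be about 15.5, but projects are indivisible.
Sirius + Rigel: cost 8 + 8 = 16 ≤ 16, return 4 + 11 = 15.
Spica + Rigel: cost 3 + 8 = 11 ≤ 16, return 2 + 11 = 13.
Best is Sirius and Rigel with total return 15.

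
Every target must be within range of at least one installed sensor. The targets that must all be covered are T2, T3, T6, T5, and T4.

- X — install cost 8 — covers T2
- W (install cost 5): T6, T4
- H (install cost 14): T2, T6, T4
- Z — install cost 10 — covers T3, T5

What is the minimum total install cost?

23

Choose X, W, and Z: together they cover T2, T3, T6, T5, T4 — every target.
Total install cost: 8 + 5 + 10 = 23.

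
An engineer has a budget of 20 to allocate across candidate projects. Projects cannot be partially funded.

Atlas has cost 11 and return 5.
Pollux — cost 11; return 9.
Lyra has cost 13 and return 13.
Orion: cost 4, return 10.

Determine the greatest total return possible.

23

Allowing fractional choices, the relaxed optimum would be about 25.5, but projects are indivisible.
Pollux + Orion: cost 11 + 4 = 15 ≤ 20, return 9 + 10 = 19.
Lyra + Orion: cost 13 + 4 = 17 ≤ 20, return 13 + 10 = 23.
Best is Lyra and Orion with total return 23.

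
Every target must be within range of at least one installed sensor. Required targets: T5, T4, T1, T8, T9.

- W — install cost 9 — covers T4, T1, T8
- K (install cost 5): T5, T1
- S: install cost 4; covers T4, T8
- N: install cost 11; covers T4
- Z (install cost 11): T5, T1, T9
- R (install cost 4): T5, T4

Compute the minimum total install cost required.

15

This is an integer covering problem.
The greedy cost-per-new-target heuristic would pick S, K, and Z for 20, but a cheaper cover exists.
Choose S and Z: together they cover T5, T4, T1, T8, T9 — every target.
Total install cost: 4 + 11 = 15.
No cover costs less than 15.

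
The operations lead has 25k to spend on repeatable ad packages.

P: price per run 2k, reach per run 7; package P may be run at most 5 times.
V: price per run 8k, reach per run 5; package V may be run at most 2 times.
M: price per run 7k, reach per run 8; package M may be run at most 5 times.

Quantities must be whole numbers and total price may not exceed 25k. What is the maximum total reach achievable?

51

5×P and 2×M: price 24 ≤ 25, reach 5·7 + 2·8 = 51.
5×P, 1×V, and 1×M: price 25 ≤ 25, reach 5·7 + 1·5 + 1·8 = 48.
Best is 51.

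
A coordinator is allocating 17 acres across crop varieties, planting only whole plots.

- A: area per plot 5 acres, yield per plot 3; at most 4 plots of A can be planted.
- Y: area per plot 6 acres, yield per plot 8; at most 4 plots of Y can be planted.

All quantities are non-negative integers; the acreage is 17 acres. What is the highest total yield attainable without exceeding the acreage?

19

2×Y: area 12 ≤ 17, yield 2·8 = 16.
1×A and 2×Y: area 17 ≤ 17, yield 1·3 + 2·8 = 19.
Best is 19.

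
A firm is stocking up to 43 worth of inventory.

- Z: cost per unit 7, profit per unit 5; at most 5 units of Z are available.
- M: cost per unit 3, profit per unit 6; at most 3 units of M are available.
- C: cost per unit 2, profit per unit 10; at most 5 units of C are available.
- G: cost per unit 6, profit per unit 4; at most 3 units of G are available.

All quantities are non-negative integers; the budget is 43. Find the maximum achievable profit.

83

This is a bounded integer knapsack.
Take 3×Z, 3×M, and 5×C: cost 40 ≤ 43, profit 3·5 + 3·6 + 5·10 = 83.
C has the best ratio (10/2) and is taken to its limit of 5; remaining capacity is filled optimally with the others.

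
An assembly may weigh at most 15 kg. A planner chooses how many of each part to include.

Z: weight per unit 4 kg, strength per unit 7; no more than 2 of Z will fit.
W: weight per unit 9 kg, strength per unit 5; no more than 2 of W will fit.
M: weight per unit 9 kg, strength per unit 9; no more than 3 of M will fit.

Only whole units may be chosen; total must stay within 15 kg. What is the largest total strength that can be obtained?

This is a bounded integer knapsack.
1×Z and 1×M: weight 13 ≤ 15, strength 1·7 + 1·9 = 16.
2×Z: weight 8 ≤ 15, strength 2·7 = 14.
Best is 16.

16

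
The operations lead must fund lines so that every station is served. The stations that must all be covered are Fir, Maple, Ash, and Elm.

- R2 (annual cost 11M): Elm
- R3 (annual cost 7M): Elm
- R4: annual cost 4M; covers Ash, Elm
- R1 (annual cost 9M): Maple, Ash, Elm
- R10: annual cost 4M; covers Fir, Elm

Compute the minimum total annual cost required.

Choose R1 and R10: together they cover Fir, Maple, Ash, Elm — every station.
Total annual cost: 9 + 4 = 13.

13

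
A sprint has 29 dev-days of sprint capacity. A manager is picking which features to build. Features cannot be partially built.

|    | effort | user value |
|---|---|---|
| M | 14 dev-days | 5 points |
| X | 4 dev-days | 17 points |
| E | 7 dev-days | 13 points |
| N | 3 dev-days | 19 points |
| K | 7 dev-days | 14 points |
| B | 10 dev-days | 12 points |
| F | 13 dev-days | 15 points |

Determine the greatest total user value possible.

65

X + N + K + F: effort 4 + 3 + 7 + 13 = 27 ≤ 29, user value 17 + 19 + 14 + 15 = 65.
X + E + N + F: effort 4 + 7 + 3 + 13 = 27 ≤ 29, user value 17 + 13 + 19 + 15 = 64.
Best is X, N, K, and F with total user value 65.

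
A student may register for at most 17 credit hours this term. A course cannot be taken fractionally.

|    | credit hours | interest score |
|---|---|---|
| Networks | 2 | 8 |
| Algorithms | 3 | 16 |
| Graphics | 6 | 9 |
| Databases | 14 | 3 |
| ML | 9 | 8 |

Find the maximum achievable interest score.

33

Take Networks, Algorithms, and Graphics: credit hours 2 + 3 + 6 = 11 ≤ 17, interest score 8 + 16 + 9 = 33.
No other feasible combination does better.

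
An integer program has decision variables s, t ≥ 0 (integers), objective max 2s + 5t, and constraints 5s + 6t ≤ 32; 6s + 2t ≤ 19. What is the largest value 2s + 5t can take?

25

Relaxing integrality, the LP optimum is 26.67 at (s,t) = (0, 5.33), which is not an integer point.
(s,t)=(0,5): 5·0+6·5=30≤32, 6·0+2·5=10≤19, objective 25.
(s,t)=(1,4): 5·1+6·4=29≤32, 6·1+2·4=14≤19, objective 22.
(s,t)=(0,4): 5·0+6·4=24≤32, 6·0+2·4=8≤19, objective 20.
Maximum is 25 at (s,t)=(0,5).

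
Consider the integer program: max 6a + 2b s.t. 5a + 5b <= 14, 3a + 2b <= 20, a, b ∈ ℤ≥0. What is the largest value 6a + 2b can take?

(a,b)=(2,0): 5·2+5·0=10≤14, 3·2+2·0=6≤20, objective 12.
(a,b)=(1,1): 5·1+5·1=10≤14, 3·1+2·1=5≤20, objective 8.
(a,b)=(1,0): 5·1+5·0=5≤14, 3·1+2·0=3≤20, objective 6.
No feasible integer point exceeds 12.

12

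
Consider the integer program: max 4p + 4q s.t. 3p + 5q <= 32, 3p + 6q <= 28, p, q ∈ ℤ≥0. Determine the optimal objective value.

36

Relaxing integrality, the LP optimum is 37.33 at (p,q) = (9.33, 0), which is not an integer point.
(p,q)=(9,0): 3·9+5·0=27≤32, 3·9+6·0=27≤28, objective 36.
(p,q)=(8,0): 3·8+5·0=24≤32, 3·8+6·0=24≤28, objective 32.
The best lattice point is (9,0), giving 36.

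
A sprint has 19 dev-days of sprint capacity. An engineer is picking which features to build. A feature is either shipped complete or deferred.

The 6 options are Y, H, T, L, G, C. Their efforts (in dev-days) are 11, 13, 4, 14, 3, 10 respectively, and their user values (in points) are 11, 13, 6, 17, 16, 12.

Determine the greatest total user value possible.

34

This is a 0-1 knapsack instance.
Take T, G, and C: effort 4 + 3 + 10 = 17 ≤ 19, user value 6 + 16 + 12 = 34.
No other feasible combination does better.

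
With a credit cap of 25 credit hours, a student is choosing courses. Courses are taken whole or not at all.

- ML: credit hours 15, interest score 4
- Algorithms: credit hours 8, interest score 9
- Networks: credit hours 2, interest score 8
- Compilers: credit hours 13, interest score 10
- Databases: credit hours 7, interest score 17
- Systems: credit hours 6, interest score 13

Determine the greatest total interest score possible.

47

This is a 0-1 knapsack instance.
Allowing fractional choices, the relaxed optimum would be about 48.5, but courses are indivisible.
Algorithms + Networks + Databases + Systems: credit hours 8 + 2 + 7 + 6 = 23 ≤ 25, interest score 9 + 8 + 17 + 13 = 47.
Networks + Databases + Systems: credit hours 2 + 7 + 6 = 15 ≤ 25, interest score 8 + 17 + 13 = 38.
Algorithms + Databases + Systems: credit hours 8 + 7 + 6 = 21 ≤ 25, interest score 9 + 17 + 13 = 39.
Best is Algorithms, Networks, Databases, and Systems with total interest score 47.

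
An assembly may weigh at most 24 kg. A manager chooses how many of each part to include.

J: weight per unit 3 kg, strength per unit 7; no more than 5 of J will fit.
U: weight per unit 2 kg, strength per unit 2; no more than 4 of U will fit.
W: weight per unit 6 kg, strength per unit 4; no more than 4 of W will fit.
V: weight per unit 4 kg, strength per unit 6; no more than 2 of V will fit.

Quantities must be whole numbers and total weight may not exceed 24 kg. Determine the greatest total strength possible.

Take 5×J and 2×V: weight 23 ≤ 24, strength 5·7 + 2·6 = 47.
J has the best ratio (7/3) and is taken to its limit of 5; remaining capacity is filled optimally with the others.

47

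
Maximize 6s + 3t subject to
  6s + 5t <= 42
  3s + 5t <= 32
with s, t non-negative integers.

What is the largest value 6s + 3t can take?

(s,t)=(7,0): 6·7+5·0=42≤42, 3·7+5·0=21≤32, objective 42.
(s,t)=(6,1): 6·6+5·1=41≤42, 3·6+5·1=23≤32, objective 39.
(s,t)=(6,0): 6·6+5·0=36≤42, 3·6+5·0=18≤32, objective 36.
No feasible integer point exceeds 42.

42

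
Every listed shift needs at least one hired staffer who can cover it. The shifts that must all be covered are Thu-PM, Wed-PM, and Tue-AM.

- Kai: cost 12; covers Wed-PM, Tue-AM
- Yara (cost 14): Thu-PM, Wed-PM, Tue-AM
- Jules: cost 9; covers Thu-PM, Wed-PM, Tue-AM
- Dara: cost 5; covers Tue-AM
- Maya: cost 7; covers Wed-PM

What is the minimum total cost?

Jules alone covers Thu-PM, Wed-PM, Tue-AM — every shift.
Total cost: 9.
No cover costs less than 9.

9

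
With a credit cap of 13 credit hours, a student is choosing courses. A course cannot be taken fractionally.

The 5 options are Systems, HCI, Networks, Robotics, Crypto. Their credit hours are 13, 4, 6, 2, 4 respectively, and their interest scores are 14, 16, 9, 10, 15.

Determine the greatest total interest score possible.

41

Allowing fractional choices, the relaxed optimum would be about 45.5, but courses are indivisible.
HCI + Networks + Robotics: credit hours 4 + 6 + 2 = 12 ≤ 13, interest score 16 + 9 + 10 = 35.
HCI + Robotics + Crypto: credit hours 4 + 2 + 4 = 10 ≤ 13, interest score 16 + 10 + 15 = 41.
Best is HCI, Robotics, and Crypto with total interest score 41.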